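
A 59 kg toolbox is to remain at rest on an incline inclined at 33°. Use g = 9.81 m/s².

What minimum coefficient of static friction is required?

At the slip threshold m g sin θ = μ_s m g cos θ, so μ_s,min = tan θ.
μ_s,min = tan 33° = 0.649.

μ_s,min ≈ 0.649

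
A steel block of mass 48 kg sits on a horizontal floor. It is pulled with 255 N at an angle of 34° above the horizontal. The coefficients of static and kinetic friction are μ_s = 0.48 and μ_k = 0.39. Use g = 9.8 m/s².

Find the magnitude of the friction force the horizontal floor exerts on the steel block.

f ≈ 128 N

N = m g − P sin α = 470.4 − 255×sin 34° = 327.8 N.
Horizontally, friction must balance P cos α = 211.4 N.
μ_s N = 0.48 × 327.8 = 157.3 N.
211.4 > 157.3 N → the steel block slides; f = μ_k N = 0.39×327.8 = 128 N.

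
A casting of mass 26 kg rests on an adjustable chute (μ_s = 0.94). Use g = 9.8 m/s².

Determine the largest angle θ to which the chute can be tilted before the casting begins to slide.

θ_max ≈ 43.2°

At the slip threshold, m g sin θ = μ_s · m g cos θ, so tan θ = μ_s.
θ_max = arctan(0.94) = 43.2°.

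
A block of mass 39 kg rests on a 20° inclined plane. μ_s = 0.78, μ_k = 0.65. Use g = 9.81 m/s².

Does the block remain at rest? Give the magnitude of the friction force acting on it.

f ≈ 131 N

N = m g cos θ = 360 N.
Down-slope weight component: m g sin θ = 131 N.
μ_s N = 280 N.
131 ≤ 280 N, so it stays put; friction = 131 N.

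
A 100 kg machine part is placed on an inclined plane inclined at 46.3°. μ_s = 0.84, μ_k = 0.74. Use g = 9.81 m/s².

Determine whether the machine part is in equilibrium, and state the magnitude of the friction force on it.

f ≈ 502 N

N = m g cos θ = 678 N.
Down-slope weight component: m g sin θ = 709 N.
μ_s N = 569 N.
709 > 569 N, so it slides; kinetic friction f = μ_k N = 0.74×678 = 502 N.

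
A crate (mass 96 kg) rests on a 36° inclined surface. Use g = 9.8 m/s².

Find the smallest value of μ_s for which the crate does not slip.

At the slip threshold m g sin θ = μ_s m g cos θ, so μ_s,min = tan θ.
μ_s,min = tan 36° = 0.727.

μ_s,min ≈ 0.727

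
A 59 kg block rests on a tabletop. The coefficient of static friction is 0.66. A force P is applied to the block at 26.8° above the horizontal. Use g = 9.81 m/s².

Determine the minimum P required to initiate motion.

P ≈ 321 N

N = m g − P sin α (the pull lifts the block).
At impending slip, P cos α = μ_s N = μ_s (m g − P sin α).
Solving: P (cos α + μ_s sin α) = μ_s m g → P = 0.66×579/(cos 26.8° + 0.66 sin 26.8°) = 382/1.19 = 321 N.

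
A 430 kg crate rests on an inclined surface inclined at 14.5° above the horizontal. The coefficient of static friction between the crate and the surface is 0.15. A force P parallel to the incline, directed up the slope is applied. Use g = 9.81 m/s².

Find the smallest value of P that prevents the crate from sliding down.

The crate tends to slide down (tan θ > μ_s), so at the point of impending slip friction acts up-slope at its limit: f = μ_s N.
P is parallel to the surface, so N = m g cos θ = 4080 N.
Along the incline: P + μ_s N = m g sin θ, so P = 1060 − 0.15×4080 = 444 N.

P_min ≈ 444 N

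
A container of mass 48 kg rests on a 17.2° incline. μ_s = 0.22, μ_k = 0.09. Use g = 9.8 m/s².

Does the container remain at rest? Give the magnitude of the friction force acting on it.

f ≈ 40.4 N

N = m g cos θ = 449 N.
Down-slope weight component: m g sin θ = 139 N.
μ_s N = 98.9 N.
139 > 98.9 N, so it slides; kinetic friction f = μ_k N = 0.09×449 = 40.4 N.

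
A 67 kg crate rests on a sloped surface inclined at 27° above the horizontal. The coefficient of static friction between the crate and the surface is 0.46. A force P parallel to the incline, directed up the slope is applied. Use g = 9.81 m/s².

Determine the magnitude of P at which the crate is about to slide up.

At impending motion up the slope, friction acts down-slope at its limit: f = μ_s N.
P is parallel to the surface, so N = m g cos θ = 586 N.
Along the incline: P = m g sin θ + μ_s N = 298 + 0.46×586 = 568 N.

P ≈ 568 N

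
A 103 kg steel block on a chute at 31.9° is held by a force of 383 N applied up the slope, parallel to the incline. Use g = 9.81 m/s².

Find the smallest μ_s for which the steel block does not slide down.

N = m g cos θ = 857.8 N.
Friction must make up the shortfall along the incline: f = m g sin θ − P = 533.9 − 383 = 150.9 N.
At the threshold f = μ_s N, so μ_s,min = 150.9/857.8 = 0.176.

μ_s,min ≈ 0.176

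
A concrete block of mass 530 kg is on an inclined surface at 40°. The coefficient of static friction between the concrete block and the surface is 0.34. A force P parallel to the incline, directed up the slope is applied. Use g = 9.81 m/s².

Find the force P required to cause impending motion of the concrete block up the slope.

At impending motion up the slope, friction acts down-slope at its limit: f = μ_s N.
P is parallel to the surface, so N = m g cos θ = 3980 N.
Along the incline: P = m g sin θ + μ_s N = 3340 + 0.34×3980 = 4700 N.

P ≈ 4700 N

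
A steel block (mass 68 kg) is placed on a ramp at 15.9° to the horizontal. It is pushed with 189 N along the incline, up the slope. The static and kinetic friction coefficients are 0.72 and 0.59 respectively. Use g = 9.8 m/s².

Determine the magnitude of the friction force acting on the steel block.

f ≈ 6.43 N (down the incline)

Perpendicular to the surface, N = m g cos θ = 68·9.8·cos 15.9° = 640.9 N.
The friction needed for equilibrium is m g sin θ − P = 182.6 − 189 = -6.434 N, measured positive up-slope.
The static-friction ceiling is μ_s N = 0.72 × 640.9 = 461.5 N.
Since |-6.434| ≤ 461.5 N, the steel block remains in static equilibrium and friction takes exactly the required value.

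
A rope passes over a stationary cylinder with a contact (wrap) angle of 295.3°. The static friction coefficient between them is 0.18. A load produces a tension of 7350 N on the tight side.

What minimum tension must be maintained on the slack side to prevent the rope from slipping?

T_min ≈ 2910 N

Capstan equation at impending slip: T_tight/T_slack = e^{μβ}.
β = 295.3° = 5.154 rad; e^{μβ} = e^{0.18×5.154} = 2.529.
T_slack = T_tight / e^{μβ} = 7350 / 2.529 = 2910 N.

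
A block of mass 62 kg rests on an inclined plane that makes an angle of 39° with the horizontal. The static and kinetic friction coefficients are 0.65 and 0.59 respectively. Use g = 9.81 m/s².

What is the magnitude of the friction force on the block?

f ≈ 279 N (up the incline)

Normal force: N = m g cos θ = 62 × 9.81 × cos 39° = 472.7 N.
Along the slope the weight component is m g sin θ = 382.8 N; friction must supply exactly this, acting up-slope.
Maximum static friction available: μ_s N = 0.65 × 472.7 = 307.2 N.
|382.8| exceeds 307.2 N, so the block slips down-slope; friction is kinetic, f = μ_k N = 0.59×472.7 = 279 N.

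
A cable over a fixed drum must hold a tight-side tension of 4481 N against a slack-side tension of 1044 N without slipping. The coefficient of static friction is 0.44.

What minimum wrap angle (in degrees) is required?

T₂/T₁ = e^{μβ} → β = ln(T₂/T₁)/μ.
β = ln(4481/1044)/0.44 = 1.457/0.44 = 3.311 rad.
In degrees: β = 3.311 × 180/π = 190°.

β_min ≈ 190°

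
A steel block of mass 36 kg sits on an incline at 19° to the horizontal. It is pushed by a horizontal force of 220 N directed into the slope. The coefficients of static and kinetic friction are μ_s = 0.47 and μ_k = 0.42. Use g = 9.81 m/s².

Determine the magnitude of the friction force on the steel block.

Normal direction: N = m g cos θ + P sin θ = 405.5 N.
Parallel to the incline: P cos θ − m g sin θ = 208 − 115 = 93.04 N; the friction needed to balance this is 93.04 N acting down the slope.
Maximum static friction: μ_s N = 0.47 × 405.5 = 190.6 N.
Since 93.04 N is within the 190.6 N limit, the steel block stays put and friction is exactly 93 N.

f ≈ 93 N (down the incline)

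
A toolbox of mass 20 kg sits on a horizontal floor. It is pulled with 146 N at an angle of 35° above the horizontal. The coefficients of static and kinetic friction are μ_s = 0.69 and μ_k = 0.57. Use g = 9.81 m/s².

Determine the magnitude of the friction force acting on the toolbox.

Vertical equilibrium gives N = m g − P sin α = 112.5 N.
The horizontal driving force is P cos α = 119.6 N, so equilibrium needs friction f = 119.6 N.
μ_s N = 0.69 × 112.5 = 77.6 N.
119.6 > 77.6 N → the toolbox slides; f = μ_k N = 0.57×112.5 = 64.1 N.

f ≈ 64.1 N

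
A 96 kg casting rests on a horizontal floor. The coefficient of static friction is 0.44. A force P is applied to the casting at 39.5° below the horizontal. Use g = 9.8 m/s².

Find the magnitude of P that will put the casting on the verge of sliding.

P ≈ 842 N

N = m g + P sin α (the push presses the casting into the horizontal floor).
At impending slip, P cos α = μ_s N = μ_s (m g + P sin α).
Solving: P (cos α − μ_s sin α) = μ_s m g → P = 0.44×941/(cos 39.5° − 0.44 sin 39.5°) = 414/0.4918 = 842 N.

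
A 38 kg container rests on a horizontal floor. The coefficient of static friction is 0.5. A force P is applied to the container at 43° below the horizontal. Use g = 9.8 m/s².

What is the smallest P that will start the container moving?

N = m g + P sin α (the push presses the container into the horizontal floor).
At impending slip, P cos α = μ_s N = μ_s (m g + P sin α).
Solving: P (cos α − μ_s sin α) = μ_s m g → P = 0.5×372/(cos 43° − 0.5 sin 43°) = 186/0.3904 = 477 N.

P ≈ 477 N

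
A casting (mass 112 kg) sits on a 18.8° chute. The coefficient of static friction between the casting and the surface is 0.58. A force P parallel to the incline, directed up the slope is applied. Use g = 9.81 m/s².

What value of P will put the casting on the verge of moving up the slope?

At impending motion up the slope, friction acts down-slope at its limit: f = μ_s N.
P is parallel to the surface, so N = m g cos θ = 1040 N.
Along the incline: P = m g sin θ + μ_s N = 354 + 0.58×1040 = 957 N.

P ≈ 957 N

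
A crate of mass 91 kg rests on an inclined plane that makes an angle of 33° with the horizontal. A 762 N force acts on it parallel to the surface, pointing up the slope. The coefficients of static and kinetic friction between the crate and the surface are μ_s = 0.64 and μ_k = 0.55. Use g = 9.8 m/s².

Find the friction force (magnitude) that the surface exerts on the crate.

Normal force: N = m g cos θ = 91 × 9.8 × cos 33° = 747.9 N.
For equilibrium along the incline the friction force must supply f = m g sin θ − P = 485.7 − 762 = -276.3 N (positive meaning up-slope).
The static-friction ceiling is μ_s N = 0.64 × 747.9 = 478.7 N.
Since |-276.3| ≤ 478.7 N, no slip — friction simply equals what equilibrium demands.

f ≈ 276 N (down the incline)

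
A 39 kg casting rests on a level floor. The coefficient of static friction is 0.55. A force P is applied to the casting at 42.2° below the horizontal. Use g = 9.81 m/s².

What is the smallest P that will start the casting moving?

N = m g + P sin α (the push presses the casting into the level floor).
At impending slip, P cos α = μ_s N = μ_s (m g + P sin α).
Solving: P (cos α − μ_s sin α) = μ_s m g → P = 0.55×383/(cos 42.2° − 0.55 sin 42.2°) = 210/0.3714 = 567 N.

P ≈ 567 N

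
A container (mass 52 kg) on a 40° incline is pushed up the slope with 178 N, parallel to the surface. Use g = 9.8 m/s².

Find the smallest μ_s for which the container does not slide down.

μ_s,min ≈ 0.383

N = m g cos θ = 390.4 N.
Friction must make up the shortfall along the incline: f = m g sin θ − P = 327.6 − 178 = 149.6 N.
At the threshold f = μ_s N, so μ_s,min = 149.6/390.4 = 0.383.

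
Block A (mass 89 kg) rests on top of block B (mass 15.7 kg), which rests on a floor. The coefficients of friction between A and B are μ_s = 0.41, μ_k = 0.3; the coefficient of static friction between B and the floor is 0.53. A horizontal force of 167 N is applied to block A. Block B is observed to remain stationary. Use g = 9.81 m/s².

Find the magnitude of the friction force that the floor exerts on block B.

The normal force B exerts on A is simply A's weight, N₁ = 873.1 N.
So the A–B interface can sustain at most μ_s N₁ = 358 N of static friction.
P = 167 N is within that limit, so A and B move together (both at rest); the A–B friction is simply f₁ = P = 167 N.
B experiences an equal 167 N forward from A (third law). B is in equilibrium, so the floor supplies f₂ = 167 N of static friction (limit μ_s(m_A+m_B)g = 544.4 N, not exceeded).

f ≈ 167 N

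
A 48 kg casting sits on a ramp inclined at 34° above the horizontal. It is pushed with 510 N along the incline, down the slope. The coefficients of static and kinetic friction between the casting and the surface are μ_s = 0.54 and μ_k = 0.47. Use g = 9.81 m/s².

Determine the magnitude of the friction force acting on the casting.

f ≈ 183 N (up the incline)

The normal reaction is N = m g cos θ = 390.4 N.
Parallel to the incline, ΣF = 0 gives f = m g sin θ + P = 263.3 + 510 = 773.3 N (up-slope positive).
The static-friction ceiling is μ_s N = 0.54 × 390.4 = 210.8 N.
Since |773.3| > 210.8 N, static friction cannot hold it; the casting slides down the incline and kinetic friction applies: f = μ_k N = 0.47 × 390.4 = 183 N.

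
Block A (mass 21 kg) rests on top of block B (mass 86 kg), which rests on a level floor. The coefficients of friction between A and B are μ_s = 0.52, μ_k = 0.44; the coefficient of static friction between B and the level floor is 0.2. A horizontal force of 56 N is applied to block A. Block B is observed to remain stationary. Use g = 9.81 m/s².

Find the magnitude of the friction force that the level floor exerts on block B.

f ≈ 56 N

Normal force at the A–B interface: N₁ = m_A g = 206 N.
Maximum static friction on A from B: μ_s N₁ = 0.52×206 = 107.1 N.
Since P = 56 N ≤ 107.1 N, A does not slip on B; friction on A equals P = 56 N.
By Newton's third law B feels 56 N forward from A. With B stationary, the floor's static friction on B balances it: f₂ = 56 N (well within μ_s(m_A+m_B)g = 209.9 N).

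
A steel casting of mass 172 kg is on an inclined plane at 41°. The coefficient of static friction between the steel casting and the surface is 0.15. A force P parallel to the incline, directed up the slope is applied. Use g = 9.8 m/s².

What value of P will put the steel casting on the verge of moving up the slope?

P ≈ 1300 N

At impending motion up the slope, friction acts down-slope at its limit: f = μ_s N.
P is parallel to the surface, so N = m g cos θ = 1270 N.
Along the incline: P = m g sin θ + μ_s N = 1110 + 0.15×1270 = 1300 N.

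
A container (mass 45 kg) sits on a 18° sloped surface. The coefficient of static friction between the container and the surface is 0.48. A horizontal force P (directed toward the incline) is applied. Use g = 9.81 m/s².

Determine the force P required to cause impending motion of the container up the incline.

P ≈ 421 N

At impending motion up the slope, friction acts down-slope at its limit: f = μ_s N.
Perpendicular to the incline: N = m g cos θ + P sin θ.
Along the incline: P cos θ = m g sin θ + μ_s N = m g sin θ + μ_s (m g cos θ + P sin θ).
Solving, P (cos θ − μ_s sin θ) = m g (sin θ + μ_s cos θ), so P = 45×9.81×(sin 18° + 0.48 cos 18°)/(cos 18° − 0.48 sin 18°) = 441×0.7655/0.8027 = 421 N.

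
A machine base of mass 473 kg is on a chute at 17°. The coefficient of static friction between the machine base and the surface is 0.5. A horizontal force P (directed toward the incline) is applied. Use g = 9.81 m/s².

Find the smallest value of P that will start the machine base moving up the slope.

P ≈ 4410 N

At impending motion up the slope, friction acts down-slope at its limit: f = μ_s N.
Perpendicular to the incline: N = m g cos θ + P sin θ.
Along the incline: P cos θ = m g sin θ + μ_s N = m g sin θ + μ_s (m g cos θ + P sin θ).
Solving, P (cos θ − μ_s sin θ) = m g (sin θ + μ_s cos θ), so P = 473×9.81×(sin 17° + 0.5 cos 17°)/(cos 17° − 0.5 sin 17°) = 4640×0.7705/0.8101 = 4410 N.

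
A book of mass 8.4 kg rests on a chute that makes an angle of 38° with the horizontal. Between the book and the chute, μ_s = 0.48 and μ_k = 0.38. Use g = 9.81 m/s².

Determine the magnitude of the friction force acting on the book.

Normal force: N = m g cos θ = 8.4 × 9.81 × cos 38° = 64.94 N.
For equilibrium along the incline, friction must balance the weight component: f = m g sin θ = 50.73 N up the slope.
The static-friction ceiling is μ_s N = 0.48 × 64.94 = 31.17 N.
|50.73| exceeds 31.17 N, so the book slips down-slope; friction is kinetic, f = μ_k N = 0.38×64.94 = 24.7 N.

f ≈ 24.7 N (up the incline)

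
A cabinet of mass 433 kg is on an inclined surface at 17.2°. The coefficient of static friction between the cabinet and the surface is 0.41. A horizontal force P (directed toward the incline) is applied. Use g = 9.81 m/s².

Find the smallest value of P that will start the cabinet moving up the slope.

P ≈ 3500 N

At impending motion up the slope, friction acts down-slope at its limit: f = μ_s N.
Perpendicular to the incline: N = m g cos θ + P sin θ.
Along the incline: P cos θ = m g sin θ + μ_s N = m g sin θ + μ_s (m g cos θ + P sin θ).
Solving, P (cos θ − μ_s sin θ) = m g (sin θ + μ_s cos θ), so P = 433×9.81×(sin 17.2° + 0.41 cos 17.2°)/(cos 17.2° − 0.41 sin 17.2°) = 4250×0.6874/0.834 = 3500 N.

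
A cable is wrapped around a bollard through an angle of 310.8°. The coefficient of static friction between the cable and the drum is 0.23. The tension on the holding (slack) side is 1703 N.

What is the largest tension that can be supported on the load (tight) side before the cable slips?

At impending slip the capstan equation gives T₂/T₁ = e^{μβ} with β in radians.
β = 310.8° × π/180 = 5.424 rad.
e^{μβ} = e^{0.23×5.424} = 3.482.
T₂ = T₁ · e^{μβ} = 1703 × 3.482 = 5930 N.

T_max ≈ 5930 N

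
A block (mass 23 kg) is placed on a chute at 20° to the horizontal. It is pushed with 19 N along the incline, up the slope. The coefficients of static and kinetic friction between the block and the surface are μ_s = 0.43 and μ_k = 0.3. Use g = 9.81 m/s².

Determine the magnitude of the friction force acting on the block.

The normal reaction is N = m g cos θ = 212 N.
The friction needed for equilibrium is m g sin θ − P = 77.17 − 19 = 58.17 N, measured positive up-slope.
Maximum static friction available: μ_s N = 0.43 × 212 = 91.17 N.
Since |58.17| ≤ 91.17 N, the block remains in static equilibrium and friction takes exactly the required value.

f ≈ 58.2 N (up the incline)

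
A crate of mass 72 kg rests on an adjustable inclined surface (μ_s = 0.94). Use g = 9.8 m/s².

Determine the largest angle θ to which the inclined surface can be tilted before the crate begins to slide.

At the slip threshold, m g sin θ = μ_s · m g cos θ, so tan θ = μ_s.
θ_max = arctan(0.94) = 43.2°.

θ_max ≈ 43.2°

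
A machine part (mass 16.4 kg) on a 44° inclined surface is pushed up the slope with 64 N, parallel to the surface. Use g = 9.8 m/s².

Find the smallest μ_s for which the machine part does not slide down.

μ_s,min ≈ 0.412

N = m g cos θ = 115.6 N.
Friction must make up the shortfall along the incline: f = m g sin θ − P = 111.6 − 64 = 47.65 N.
At the threshold f = μ_s N, so μ_s,min = 47.65/115.6 = 0.412.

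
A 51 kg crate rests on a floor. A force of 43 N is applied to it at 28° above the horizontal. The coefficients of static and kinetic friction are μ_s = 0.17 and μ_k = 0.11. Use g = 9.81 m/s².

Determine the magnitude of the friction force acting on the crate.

N = m g − P sin α = 500.3 − 43×sin 28° = 480.1 N.
For equilibrium, f = P cos α = 43×cos 28° = 37.97 N.
The static-friction limit is μ_s N = 81.62 N.
37.97 ≤ 81.62 N → static; friction equals the required 38 N.

f ≈ 38 N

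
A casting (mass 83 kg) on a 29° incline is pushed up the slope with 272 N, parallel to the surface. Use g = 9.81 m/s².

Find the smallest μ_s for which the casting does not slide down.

μ_s,min ≈ 0.172

N = m g cos θ = 712.1 N.
Friction must make up the shortfall along the incline: f = m g sin θ − P = 394.7 − 272 = 122.7 N.
At the threshold f = μ_s N, so μ_s,min = 122.7/712.1 = 0.172.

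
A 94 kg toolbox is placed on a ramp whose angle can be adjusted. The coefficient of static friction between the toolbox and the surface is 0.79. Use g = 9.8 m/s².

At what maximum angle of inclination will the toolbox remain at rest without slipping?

θ_max ≈ 38.3°

At the slip threshold, m g sin θ = μ_s · m g cos θ, so tan θ = μ_s.
θ_max = arctan(0.79) = 38.3°.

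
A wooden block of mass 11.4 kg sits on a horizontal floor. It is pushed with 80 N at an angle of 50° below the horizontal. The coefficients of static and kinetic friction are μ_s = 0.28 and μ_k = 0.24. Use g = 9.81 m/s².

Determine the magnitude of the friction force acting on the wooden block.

Vertical equilibrium gives N = m g + P sin α = 173.1 N.
The horizontal driving force is P cos α = 51.42 N, so equilibrium needs friction f = 51.42 N.
The static-friction limit is μ_s N = 48.47 N.
51.42 > 48.47 N → the wooden block slides; f = μ_k N = 0.24×173.1 = 41.5 N.

f ≈ 41.5 N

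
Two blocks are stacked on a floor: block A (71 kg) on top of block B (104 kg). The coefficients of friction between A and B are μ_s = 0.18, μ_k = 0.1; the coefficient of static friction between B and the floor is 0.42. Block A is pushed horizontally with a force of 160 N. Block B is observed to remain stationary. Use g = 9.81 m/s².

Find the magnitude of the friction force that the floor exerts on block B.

f ≈ 69.7 N

The normal force B exerts on A is simply A's weight, N₁ = 696.5 N.
So the A–B interface can sustain at most μ_s N₁ = 125.4 N of static friction.
Since P = 160 N > 125.4 N, A slides on B; the A–B friction is kinetic: f₁ = μ_k N₁ = 0.1×696.5 = 69.7 N.
By Newton's third law B feels 69.7 N forward from A. With B stationary, the floor's static friction on B balances it: f₂ = 69.7 N (well within μ_s(m_A+m_B)g = 721 N).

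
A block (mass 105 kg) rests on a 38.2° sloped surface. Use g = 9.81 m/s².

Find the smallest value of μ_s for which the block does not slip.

At the slip threshold m g sin θ = μ_s m g cos θ, so μ_s,min = tan θ.
μ_s,min = tan 38.2° = 0.787.

μ_s,min ≈ 0.787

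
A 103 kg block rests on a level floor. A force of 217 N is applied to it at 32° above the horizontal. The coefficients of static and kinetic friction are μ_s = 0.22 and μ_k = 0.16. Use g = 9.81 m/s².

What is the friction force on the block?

The vertical component of P reduces the normal force: N = m g − P sin α = 1010 − 115 = 895.4 N.
The horizontal driving force is P cos α = 184 N, so equilibrium needs friction f = 184 N.
The static-friction limit is μ_s N = 197 N.
184 ≤ 197 N → static; friction equals the required 184 N.

f ≈ 184 N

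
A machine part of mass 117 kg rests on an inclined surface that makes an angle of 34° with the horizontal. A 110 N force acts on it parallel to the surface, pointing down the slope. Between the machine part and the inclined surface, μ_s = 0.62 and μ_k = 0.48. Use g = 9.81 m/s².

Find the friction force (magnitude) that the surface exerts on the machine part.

f ≈ 457 N (up the incline)

The normal reaction is N = m g cos θ = 951.5 N.
The friction needed for equilibrium is m g sin θ + P = 641.8 + 110 = 751.8 N, measured positive up-slope.
The static-friction ceiling is μ_s N = 0.62 × 951.5 = 590 N.
Since |751.8| > 590 N, static friction cannot hold it; the machine part slides down the incline and kinetic friction applies: f = μ_k N = 0.48 × 951.5 = 457 N.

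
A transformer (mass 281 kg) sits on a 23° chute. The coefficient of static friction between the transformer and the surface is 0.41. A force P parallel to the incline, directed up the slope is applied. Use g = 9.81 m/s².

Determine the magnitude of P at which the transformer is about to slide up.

At impending motion up the slope, friction acts down-slope at its limit: f = μ_s N.
P is parallel to the surface, so N = m g cos θ = 2540 N.
Along the incline: P = m g sin θ + μ_s N = 1080 + 0.41×2540 = 2120 N.

P ≈ 2120 N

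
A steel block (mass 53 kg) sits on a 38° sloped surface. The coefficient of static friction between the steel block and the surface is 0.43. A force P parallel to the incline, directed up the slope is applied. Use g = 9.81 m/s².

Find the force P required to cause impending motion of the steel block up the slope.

At impending motion up the slope, friction acts down-slope at its limit: f = μ_s N.
P is parallel to the surface, so N = m g cos θ = 410 N.
Along the incline: P = m g sin θ + μ_s N = 320 + 0.43×410 = 496 N.

P ≈ 496 N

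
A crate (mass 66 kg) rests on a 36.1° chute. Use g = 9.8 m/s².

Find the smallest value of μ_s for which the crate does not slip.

At the slip threshold m g sin θ = μ_s m g cos θ, so μ_s,min = tan θ.
μ_s,min = tan 36.1° = 0.729.

μ_s,min ≈ 0.729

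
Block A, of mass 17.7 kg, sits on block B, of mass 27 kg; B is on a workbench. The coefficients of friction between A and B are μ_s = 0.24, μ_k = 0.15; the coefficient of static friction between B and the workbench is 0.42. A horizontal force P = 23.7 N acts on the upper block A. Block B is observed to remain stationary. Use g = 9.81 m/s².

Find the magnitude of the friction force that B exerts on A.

The normal force B exerts on A is simply A's weight, N₁ = 173.6 N.
So the A–B interface can sustain at most μ_s N₁ = 41.67 N of static friction.
P = 23.7 N is within that limit, so A and B move together (both at rest); the A–B friction is simply f₁ = P = 23.7 N.
By Newton's third law B feels 23.7 N forward from A. With B stationary, the floor's static friction on B balances it: f₂ = 23.7 N (well within μ_s(m_A+m_B)g = 184.2 N).

f ≈ 23.7 N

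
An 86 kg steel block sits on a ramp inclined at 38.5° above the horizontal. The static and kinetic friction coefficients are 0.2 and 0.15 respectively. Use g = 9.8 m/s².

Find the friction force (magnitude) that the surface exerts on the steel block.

f ≈ 98.9 N (up the incline)

Perpendicular to the surface, N = m g cos θ = 86·9.8·cos 38.5° = 659.6 N.
Along the slope the weight component is m g sin θ = 524.7 N; friction must supply exactly this, acting up-slope.
Maximum static friction available: μ_s N = 0.2 × 659.6 = 131.9 N.
Since |524.7| > 131.9 N, static friction cannot hold it; the steel block slides down the incline and kinetic friction applies: f = μ_k N = 0.15 × 659.6 = 98.9 N.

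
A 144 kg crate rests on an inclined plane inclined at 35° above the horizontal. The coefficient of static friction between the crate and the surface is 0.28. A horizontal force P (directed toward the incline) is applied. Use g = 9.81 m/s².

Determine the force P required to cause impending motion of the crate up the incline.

P ≈ 1720 N

At impending motion up the slope, friction acts down-slope at its limit: f = μ_s N.
Perpendicular to the incline: N = m g cos θ + P sin θ.
Along the incline: P cos θ = m g sin θ + μ_s N = m g sin θ + μ_s (m g cos θ + P sin θ).
Solving, P (cos θ − μ_s sin θ) = m g (sin θ + μ_s cos θ), so P = 144×9.81×(sin 35° + 0.28 cos 35°)/(cos 35° − 0.28 sin 35°) = 1410×0.8029/0.6586 = 1720 N.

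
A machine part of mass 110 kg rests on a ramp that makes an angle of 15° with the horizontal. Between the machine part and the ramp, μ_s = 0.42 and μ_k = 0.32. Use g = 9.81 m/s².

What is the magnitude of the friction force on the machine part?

Perpendicular to the surface, N = m g cos θ = 110·9.81·cos 15° = 1042 N.
Along the slope the weight component is m g sin θ = 279.3 N; friction must supply exactly this, acting up-slope.
The static-friction ceiling is μ_s N = 0.42 × 1042 = 437.8 N.
Since |279.3| ≤ 437.8 N, the machine part remains in static equilibrium and friction takes exactly the required value.

f ≈ 279 N (up the incline)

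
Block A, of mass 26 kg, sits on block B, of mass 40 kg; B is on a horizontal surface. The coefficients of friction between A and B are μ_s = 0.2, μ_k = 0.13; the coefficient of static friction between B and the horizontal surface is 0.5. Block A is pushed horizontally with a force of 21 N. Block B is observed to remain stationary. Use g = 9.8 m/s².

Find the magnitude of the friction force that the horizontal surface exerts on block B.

Between the blocks, N₁ = m_A g = 254.8 N.
So the A–B interface can sustain at most μ_s N₁ = 50.96 N of static friction.
P = 21 N is within that limit, so A and B move together (both at rest); the A–B friction is simply f₁ = P = 21 N.
By Newton's third law B feels 21 N forward from A. With B stationary, the floor's static friction on B balances it: f₂ = 21 N (well within μ_s(m_A+m_B)g = 323.4 N).

f ≈ 21 N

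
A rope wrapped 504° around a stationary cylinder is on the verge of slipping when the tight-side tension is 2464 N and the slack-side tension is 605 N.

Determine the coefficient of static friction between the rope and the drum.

T₂/T₁ = e^{μβ} → μ = ln(T₂/T₁)/β.
β = 504° = 8.796 rad.
μ = ln(2464/605)/8.796 = ln(4.073)/8.796 = 0.16.

μ ≈ 0.16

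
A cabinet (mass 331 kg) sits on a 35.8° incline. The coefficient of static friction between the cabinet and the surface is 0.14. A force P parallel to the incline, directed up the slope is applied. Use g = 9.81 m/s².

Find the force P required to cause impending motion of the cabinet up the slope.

P ≈ 2270 N

At impending motion up the slope, friction acts down-slope at its limit: f = μ_s N.
P is parallel to the surface, so N = m g cos θ = 2630 N.
Along the incline: P = m g sin θ + μ_s N = 1900 + 0.14×2630 = 2270 N.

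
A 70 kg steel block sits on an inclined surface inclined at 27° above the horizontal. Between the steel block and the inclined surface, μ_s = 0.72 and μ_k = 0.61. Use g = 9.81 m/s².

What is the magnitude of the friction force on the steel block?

Perpendicular to the surface, N = m g cos θ = 70·9.81·cos 27° = 611.9 N.
Along the slope the weight component is m g sin θ = 311.8 N; friction must supply exactly this, acting up-slope.
Maximum static friction available: μ_s N = 0.72 × 611.9 = 440.5 N.
Since |311.8| ≤ 440.5 N, static friction is sufficient; f equals the required value, not μ_s N.

f ≈ 312 N (up the incline)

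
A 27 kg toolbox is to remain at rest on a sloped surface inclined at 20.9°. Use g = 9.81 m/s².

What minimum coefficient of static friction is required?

μ_s,min ≈ 0.382

At the slip threshold m g sin θ = μ_s m g cos θ, so μ_s,min = tan θ.
μ_s,min = tan 20.9° = 0.382.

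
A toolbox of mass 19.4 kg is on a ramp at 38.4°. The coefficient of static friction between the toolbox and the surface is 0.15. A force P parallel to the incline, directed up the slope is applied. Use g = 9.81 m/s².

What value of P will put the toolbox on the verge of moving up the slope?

At impending motion up the slope, friction acts down-slope at its limit: f = μ_s N.
P is parallel to the surface, so N = m g cos θ = 149 N.
Along the incline: P = m g sin θ + μ_s N = 118 + 0.15×149 = 141 N.

P ≈ 141 N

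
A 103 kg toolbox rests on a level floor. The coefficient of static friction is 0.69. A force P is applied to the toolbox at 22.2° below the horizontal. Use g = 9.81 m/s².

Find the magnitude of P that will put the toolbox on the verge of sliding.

N = m g + P sin α (the push presses the toolbox into the level floor).
At impending slip, P cos α = μ_s N = μ_s (m g + P sin α).
Solving: P (cos α − μ_s sin α) = μ_s m g → P = 0.69×1010/(cos 22.2° − 0.69 sin 22.2°) = 697/0.6652 = 1050 N.

P ≈ 1050 N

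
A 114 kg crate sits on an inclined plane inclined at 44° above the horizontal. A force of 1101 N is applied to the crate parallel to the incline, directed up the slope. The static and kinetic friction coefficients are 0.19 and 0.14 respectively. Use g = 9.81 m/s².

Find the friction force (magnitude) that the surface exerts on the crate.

Normal force: N = m g cos θ = 114 × 9.81 × cos 44° = 804.5 N.
Parallel to the incline, ΣF = 0 gives f = m g sin θ − P = 776.9 − 1101 = -324.1 N (up-slope positive).
Maximum static friction available: μ_s N = 0.19 × 804.5 = 152.8 N.
Since |-324.1| > 152.8 N, static friction cannot hold it; the crate slides up the incline and kinetic friction applies: f = μ_k N = 0.14 × 804.5 = 113 N.

f ≈ 113 N (down the incline)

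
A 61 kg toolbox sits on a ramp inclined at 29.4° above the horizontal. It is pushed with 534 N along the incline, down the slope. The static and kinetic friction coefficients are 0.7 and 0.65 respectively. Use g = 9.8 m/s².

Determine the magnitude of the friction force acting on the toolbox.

f ≈ 339 N (up the incline)

Perpendicular to the surface, N = m g cos θ = 61·9.8·cos 29.4° = 520.8 N.
Parallel to the incline, ΣF = 0 gives f = m g sin θ + P = 293.5 + 534 = 827.5 N (up-slope positive).
Maximum static friction available: μ_s N = 0.7 × 520.8 = 364.6 N.
Since |827.5| > 364.6 N, static friction cannot hold it; the toolbox slides down the incline and kinetic friction applies: f = μ_k N = 0.65 × 520.8 = 339 N.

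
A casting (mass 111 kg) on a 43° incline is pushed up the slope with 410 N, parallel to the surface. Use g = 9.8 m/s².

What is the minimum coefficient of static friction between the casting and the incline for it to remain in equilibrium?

μ_s,min ≈ 0.417

N = m g cos θ = 795.6 N.
Friction must make up the shortfall along the incline: f = m g sin θ − P = 741.9 − 410 = 331.9 N.
At the threshold f = μ_s N, so μ_s,min = 331.9/795.6 = 0.417.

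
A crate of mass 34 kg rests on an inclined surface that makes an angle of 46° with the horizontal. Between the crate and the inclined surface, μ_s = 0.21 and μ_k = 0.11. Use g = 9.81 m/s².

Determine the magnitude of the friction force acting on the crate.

f ≈ 25.5 N (up the incline)

Perpendicular to the surface, N = m g cos θ = 34·9.81·cos 46° = 231.7 N.
For equilibrium along the incline, friction must balance the weight component: f = m g sin θ = 239.9 N up the slope.
Maximum static friction available: μ_s N = 0.21 × 231.7 = 48.66 N.
|239.9| exceeds 48.66 N, so the crate slips down-slope; friction is kinetic, f = μ_k N = 0.11×231.7 = 25.5 N.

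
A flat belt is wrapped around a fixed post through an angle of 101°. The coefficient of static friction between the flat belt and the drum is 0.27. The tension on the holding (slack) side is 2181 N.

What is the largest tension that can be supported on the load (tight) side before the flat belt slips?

At impending slip the capstan equation gives T₂/T₁ = e^{μβ} with β in radians.
β = 101° × π/180 = 1.763 rad.
e^{μβ} = e^{0.27×1.763} = 1.61.
T₂ = T₁ · e^{μβ} = 2181 × 1.61 = 3510 N.

T_max ≈ 3510 N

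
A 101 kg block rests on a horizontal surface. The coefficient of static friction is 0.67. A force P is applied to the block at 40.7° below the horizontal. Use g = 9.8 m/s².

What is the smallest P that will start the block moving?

N = m g + P sin α (the push presses the block into the horizontal surface).
At impending slip, P cos α = μ_s N = μ_s (m g + P sin α).
Solving: P (cos α − μ_s sin α) = μ_s m g → P = 0.67×990/(cos 40.7° − 0.67 sin 40.7°) = 663/0.3212 = 2060 N.

P ≈ 2060 N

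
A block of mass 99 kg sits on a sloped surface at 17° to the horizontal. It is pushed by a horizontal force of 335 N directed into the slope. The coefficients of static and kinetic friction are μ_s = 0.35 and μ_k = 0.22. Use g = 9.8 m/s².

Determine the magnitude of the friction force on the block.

Resolve perpendicular to the incline: N = m g cos θ + P sin θ = 99×9.8×cos 17° + 335×sin 17° = 1026 N.
Parallel to the incline: P cos θ − m g sin θ = 320.4 − 283.7 = 36.7 N; the friction needed to balance this is 36.7 N acting down the slope.
Maximum static friction: μ_s N = 0.35 × 1026 = 359 N.
|f_req| = 36.7 ≤ 359 N → the block is in equilibrium; friction equals the required value.

f ≈ 36.7 N (down the incline)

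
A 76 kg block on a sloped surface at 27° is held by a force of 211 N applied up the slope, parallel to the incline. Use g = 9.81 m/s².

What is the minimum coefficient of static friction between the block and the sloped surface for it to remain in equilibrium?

N = m g cos θ = 664.3 N.
Friction must make up the shortfall along the incline: f = m g sin θ − P = 338.5 − 211 = 127.5 N.
At the threshold f = μ_s N, so μ_s,min = 127.5/664.3 = 0.192.

μ_s,min ≈ 0.192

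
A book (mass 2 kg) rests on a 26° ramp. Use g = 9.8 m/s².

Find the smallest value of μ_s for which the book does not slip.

At the slip threshold m g sin θ = μ_s m g cos θ, so μ_s,min = tan θ.
μ_s,min = tan 26° = 0.488.

μ_s,min ≈ 0.488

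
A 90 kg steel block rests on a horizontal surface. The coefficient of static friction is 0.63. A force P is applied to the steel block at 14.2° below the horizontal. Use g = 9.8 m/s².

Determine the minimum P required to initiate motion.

N = m g + P sin α (the push presses the steel block into the horizontal surface).
At impending slip, P cos α = μ_s N = μ_s (m g + P sin α).
Solving: P (cos α − μ_s sin α) = μ_s m g → P = 0.63×882/(cos 14.2° − 0.63 sin 14.2°) = 556/0.8149 = 682 N.

P ≈ 682 N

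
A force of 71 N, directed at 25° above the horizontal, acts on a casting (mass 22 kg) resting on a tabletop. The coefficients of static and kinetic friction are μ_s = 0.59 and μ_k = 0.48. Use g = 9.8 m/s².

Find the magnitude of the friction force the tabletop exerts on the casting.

The vertical component of P reduces the normal force: N = m g − P sin α = 215.6 − 30.01 = 185.6 N.
The horizontal driving force is P cos α = 64.35 N, so equilibrium needs friction f = 64.35 N.
The static-friction limit is μ_s N = 109.5 N.
64.35 ≤ 109.5 N → static; friction equals the required 64.3 N.

f ≈ 64.3 N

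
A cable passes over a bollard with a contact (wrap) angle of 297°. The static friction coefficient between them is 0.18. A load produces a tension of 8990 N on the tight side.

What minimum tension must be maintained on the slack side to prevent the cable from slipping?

T_min ≈ 3540 N

Capstan equation at impending slip: T_tight/T_slack = e^{μβ}.
β = 297° = 5.184 rad; e^{μβ} = e^{0.18×5.184} = 2.542.
T_slack = T_tight / e^{μβ} = 8990 / 2.542 = 3540 N.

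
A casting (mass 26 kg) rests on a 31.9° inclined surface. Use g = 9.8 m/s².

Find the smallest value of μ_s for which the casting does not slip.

At the slip threshold m g sin θ = μ_s m g cos θ, so μ_s,min = tan θ.
μ_s,min = tan 31.9° = 0.622.

μ_s,min ≈ 0.622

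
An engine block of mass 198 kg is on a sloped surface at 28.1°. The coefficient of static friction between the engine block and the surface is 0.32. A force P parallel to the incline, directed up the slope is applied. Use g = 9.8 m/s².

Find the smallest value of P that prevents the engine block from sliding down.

The engine block tends to slide down (tan θ > μ_s), so at the point of impending slip friction acts up-slope at its limit: f = μ_s N.
P is parallel to the surface, so N = m g cos θ = 1710 N.
Along the incline: P + μ_s N = m g sin θ, so P = 914 − 0.32×1710 = 366 N.

P_min ≈ 366 N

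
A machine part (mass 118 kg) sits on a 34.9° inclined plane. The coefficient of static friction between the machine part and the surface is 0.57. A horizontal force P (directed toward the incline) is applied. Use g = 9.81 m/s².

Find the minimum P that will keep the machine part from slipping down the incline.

P_min ≈ 106 N

The machine part tends to slide down (tan θ > μ_s), so at the point of impending slip friction acts up-slope at its limit: f = μ_s N.
Perpendicular to the incline: N = m g cos θ + P sin θ.
Along the incline: P cos θ + μ_s N = m g sin θ, i.e. P cos θ + μ_s (m g cos θ + P sin θ) = m g sin θ.
Solving, P (cos θ + μ_s sin θ) = m g (sin θ − μ_s cos θ), so P = 1160×0.1047/1.146 = 106 N.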